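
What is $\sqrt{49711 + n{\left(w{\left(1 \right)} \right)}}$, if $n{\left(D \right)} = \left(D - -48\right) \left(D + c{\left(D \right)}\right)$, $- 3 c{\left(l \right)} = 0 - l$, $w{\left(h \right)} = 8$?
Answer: $\frac{5 \sqrt{18111}}{3} \approx 224.3$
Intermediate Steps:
$c{\left(l \right)} = \frac{l}{3}$ ($c{\left(l \right)} = - \frac{0 - l}{3} = - \frac{\left(-1\right) l}{3} = \frac{l}{3}$)
$n{\left(D \right)} = \frac{4 D \left(48 + D\right)}{3}$ ($n{\left(D \right)} = \left(D - -48\right) \left(D + \frac{D}{3}\right) = \left(D + 48\right) \frac{4 D}{3} = \left(48 + D\right) \frac{4 D}{3} = \frac{4 D \left(48 + D\right)}{3}$)
$\sqrt{49711 + n{\left(w{\left(1 \right)} \right)}} = \sqrt{49711 + \frac{4}{3} \cdot 8 \left(48 + 8\right)} = \sqrt{49711 + \frac{4}{3} \cdot 8 \cdot 56} = \sqrt{49711 + \frac{1792}{3}} = \sqrt{\frac{150925}{3}} = \frac{5 \sqrt{18111}}{3}$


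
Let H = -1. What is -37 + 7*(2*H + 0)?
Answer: -51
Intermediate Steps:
-37 + 7*(2*H + 0) = -37 + 7*(2*(-1) + 0) = -37 + 7*(-2 + 0) = -37 + 7*(-2) = -37 - 14 = -51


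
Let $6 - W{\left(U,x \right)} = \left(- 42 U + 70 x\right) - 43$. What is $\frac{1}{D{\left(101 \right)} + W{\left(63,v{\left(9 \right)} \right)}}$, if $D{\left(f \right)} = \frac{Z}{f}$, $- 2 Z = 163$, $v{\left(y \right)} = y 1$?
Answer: $\frac{202}{416967} \approx 0.00048445$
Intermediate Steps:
$v{\left(y \right)} = y$
$Z = - \frac{163}{2}$ ($Z = \left(- \frac{1}{2}\right) 163 = - \frac{163}{2} \approx -81.5$)
$W{\left(U,x \right)} = 49 - 70 x + 42 U$ ($W{\left(U,x \right)} = 6 - \left(\left(- 42 U + 70 x\right) - 43\right) = 6 - \left(-43 - 42 U + 70 x\right) = 6 + \left(43 - 70 x + 42 U\right) = 49 - 70 x + 42 U$)
$D{\left(f \right)} = - \frac{163}{2 f}$
$\frac{1}{D{\left(101 \right)} + W{\left(63,v{\left(9 \right)} \right)}} = \frac{1}{- \frac{163}{2 \cdot 101} + \left(49 - 630 + 42 \cdot 63\right)} = \frac{1}{\left(- \frac{163}{2}\right) \frac{1}{101} + \left(49 - 630 + 2646\right)} = \frac{1}{- \frac{163}{202} + 2065} = \frac{1}{\frac{416967}{202}} = \frac{202}{416967}$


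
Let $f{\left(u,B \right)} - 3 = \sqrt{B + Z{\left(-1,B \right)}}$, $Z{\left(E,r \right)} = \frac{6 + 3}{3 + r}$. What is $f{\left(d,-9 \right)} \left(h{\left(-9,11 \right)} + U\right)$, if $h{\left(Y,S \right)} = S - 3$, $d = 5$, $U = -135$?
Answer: $-381 - \frac{127 i \sqrt{42}}{2} \approx -381.0 - 411.53 i$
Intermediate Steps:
$Z{\left(E,r \right)} = \frac{9}{3 + r}$
$f{\left(u,B \right)} = 3 + \sqrt{B + \frac{9}{3 + B}}$
$h{\left(Y,S \right)} = -3 + S$ ($h{\left(Y,S \right)} = S - 3 = -3 + S$)
$f{\left(d,-9 \right)} \left(h{\left(-9,11 \right)} + U\right) = \left(3 + \sqrt{\frac{9 - 9 \left(3 - 9\right)}{3 - 9}}\right) \left(\left(-3 + 11\right) - 135\right) = \left(3 + \sqrt{\frac{9 - -54}{-6}}\right) \left(8 - 135\right) = \left(3 + \sqrt{- \frac{9 + 54}{6}}\right) \left(-127\right) = \left(3 + \sqrt{\left(- \frac{1}{6}\right) 63}\right) \left(-127\right) = \left(3 + \sqrt{- \frac{21}{2}}\right) \left(-127\right) = \left(3 + \frac{i \sqrt{42}}{2}\right) \left(-127\right) = -381 - \frac{127 i \sqrt{42}}{2}$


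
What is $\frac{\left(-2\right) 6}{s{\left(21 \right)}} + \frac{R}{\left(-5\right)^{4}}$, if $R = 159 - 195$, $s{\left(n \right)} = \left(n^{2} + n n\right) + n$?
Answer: $- \frac{13336}{188125} \approx -0.070889$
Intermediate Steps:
$s{\left(n \right)} = n + 2 n^{2}$ ($s{\left(n \right)} = \left(n^{2} + n^{2}\right) + n = 2 n^{2} + n = n + 2 n^{2}$)
$R = -36$
$\frac{\left(-2\right) 6}{s{\left(21 \right)}} + \frac{R}{\left(-5\right)^{4}} = \frac{\left(-2\right) 6}{21 \left(1 + 2 \cdot 21\right)} - \frac{36}{\left(-5\right)^{4}} = - \frac{12}{21 \left(1 + 42\right)} - \frac{36}{625} = - \frac{12}{21 \cdot 43} - \frac{36}{625} = - \frac{12}{903} - \frac{36}{625} = \left(-12\right) \frac{1}{903} - \frac{36}{625} = - \frac{4}{301} - \frac{36}{625} = - \frac{13336}{188125}$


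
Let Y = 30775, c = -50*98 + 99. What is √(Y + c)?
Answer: 3*√2886 ≈ 161.16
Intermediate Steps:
c = -4801 (c = -4900 + 99 = -4801)
√(Y + c) = √(30775 - 4801) = √25974 = 3*√2886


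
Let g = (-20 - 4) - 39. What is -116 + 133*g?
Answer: -8495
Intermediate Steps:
g = -63 (g = -24 - 39 = -63)
-116 + 133*g = -116 + 133*(-63) = -116 - 8379 = -8495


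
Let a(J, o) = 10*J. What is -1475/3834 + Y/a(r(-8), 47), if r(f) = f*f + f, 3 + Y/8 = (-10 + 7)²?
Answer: -40123/134190 ≈ -0.29900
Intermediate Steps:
Y = 48 (Y = -24 + 8*(-10 + 7)² = -24 + 8*(-3)² = -24 + 8*9 = -24 + 72 = 48)
r(f) = f + f² (r(f) = f² + f = f + f²)
-1475/3834 + Y/a(r(-8), 47) = -1475/3834 + 48/((10*(-8*(1 - 8)))) = -1475*1/3834 + 48/((10*(-8*(-7)))) = -1475/3834 + 48/((10*56)) = -1475/3834 + 48/560 = -1475/3834 + 48*(1/560) = -1475/3834 + 3/35 = -40123/134190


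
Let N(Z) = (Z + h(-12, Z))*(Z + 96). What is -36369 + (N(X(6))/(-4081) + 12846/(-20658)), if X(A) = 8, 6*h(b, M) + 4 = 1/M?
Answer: -278742509765/7664118 ≈ -36370.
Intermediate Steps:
h(b, M) = -⅔ + 1/(6*M)
N(Z) = (96 + Z)*(Z + (1 - 4*Z)/(6*Z)) (N(Z) = (Z + (1 - 4*Z)/(6*Z))*(Z + 96) = (Z + (1 - 4*Z)/(6*Z))*(96 + Z) = (96 + Z)*(Z + (1 - 4*Z)/(6*Z)))
-36369 + (N(X(6))/(-4081) + 12846/(-20658)) = -36369 + ((-383/6 + 8² + 16/8 + (286/3)*8)/(-4081) + 12846/(-20658)) = -36369 + ((-383/6 + 64 + 16*(⅛) + 2288/3)*(-1/4081) + 12846*(-1/20658)) = -36369 + ((-383/6 + 64 + 2 + 2288/3)*(-1/4081) - 2141/3443) = -36369 + ((4589/6)*(-1/4081) - 2141/3443) = -36369 + (-4589/24486 - 2141/3443) = -36369 - 6202223/7664118 = -278742509765/7664118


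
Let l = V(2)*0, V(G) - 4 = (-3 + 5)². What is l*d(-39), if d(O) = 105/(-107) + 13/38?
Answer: 0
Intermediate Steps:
V(G) = 8 (V(G) = 4 + (-3 + 5)² = 4 + 2² = 4 + 4 = 8)
l = 0 (l = 8*0 = 0)
d(O) = -2599/4066 (d(O) = 105*(-1/107) + 13*(1/38) = -105/107 + 13/38 = -2599/4066)
l*d(-39) = 0*(-2599/4066) = 0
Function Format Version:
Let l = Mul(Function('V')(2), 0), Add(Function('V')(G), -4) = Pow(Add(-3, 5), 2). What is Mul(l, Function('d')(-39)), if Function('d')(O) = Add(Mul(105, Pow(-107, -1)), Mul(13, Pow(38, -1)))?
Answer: 0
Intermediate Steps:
Function('V')(G) = 8 (Function('V')(G) = Add(4, Pow(Add(-3, 5), 2)) = Add(4, Pow(2, 2)) = Add(4, 4) = 8)
l = 0 (l = Mul(8, 0) = 0)
Function('d')(O) = Rational(-2599, 4066) (Function('d')(O) = Add(Mul(105, Rational(-1, 107)), Mul(13, Rational(1, 38))) = Add(Rational(-105, 107), Rational(13, 38)) = Rational(-2599, 4066))
Mul(l, Function('d')(-39)) = Mul(0, Rational(-2599, 4066)) = 0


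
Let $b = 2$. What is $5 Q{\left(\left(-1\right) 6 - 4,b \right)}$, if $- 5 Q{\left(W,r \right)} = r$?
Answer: $-2$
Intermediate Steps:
$Q{\left(W,r \right)} = - \frac{r}{5}$
$5 Q{\left(\left(-1\right) 6 - 4,b \right)} = 5 \left(\left(- \frac{1}{5}\right) 2\right) = 5 \left(- \frac{2}{5}\right) = -2$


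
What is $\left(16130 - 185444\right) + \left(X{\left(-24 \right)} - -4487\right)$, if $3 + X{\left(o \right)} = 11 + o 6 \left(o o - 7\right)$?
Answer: $-246755$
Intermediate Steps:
$X{\left(o \right)} = 8 + 6 o \left(-7 + o^{2}\right)$ ($X{\left(o \right)} = -3 + \left(11 + o 6 \left(o o - 7\right)\right) = -3 + \left(11 + 6 o \left(o^{2} - 7\right)\right) = -3 + \left(11 + 6 o \left(-7 + o^{2}\right)\right) = 8 + 6 o \left(-7 + o^{2}\right)$)
$\left(16130 - 185444\right) + \left(X{\left(-24 \right)} - -4487\right) = \left(16130 - 185444\right) + \left(\left(8 - -1008 + 6 \left(-24\right)^{3}\right) - -4487\right) = -169314 + \left(\left(8 + 1008 + 6 \left(-13824\right)\right) + 4487\right) = -169314 + \left(\left(8 + 1008 - 82944\right) + 4487\right) = -169314 + \left(-81928 + 4487\right) = -169314 - 77441 = -246755$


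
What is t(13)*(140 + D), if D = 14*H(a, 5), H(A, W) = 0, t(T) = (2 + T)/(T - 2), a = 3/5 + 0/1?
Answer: 2100/11 ≈ 190.91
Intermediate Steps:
a = ⅗ (a = 3*(⅕) + 0*1 = ⅗ + 0 = ⅗ ≈ 0.60000)
t(T) = (2 + T)/(-2 + T)
D = 0 (D = 14*0 = 0)
t(13)*(140 + D) = ((2 + 13)/(-2 + 13))*(140 + 0) = (15/11)*140 = 2100/11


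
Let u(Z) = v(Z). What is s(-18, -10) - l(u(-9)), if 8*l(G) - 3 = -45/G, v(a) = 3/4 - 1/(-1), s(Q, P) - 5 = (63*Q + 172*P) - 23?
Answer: -160673/56 ≈ -2869.2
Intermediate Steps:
s(Q, P) = -18 + 63*Q + 172*P (s(Q, P) = 5 + ((63*Q + 172*P) - 23) = 5 + (-23 + 63*Q + 172*P) = -18 + 63*Q + 172*P)
v(a) = 7/4 (v(a) = 3*(¼) - 1*(-1) = ¾ + 1 = 7/4)
u(Z) = 7/4
l(G) = 3/8 - 45/(8*G) (l(G) = 3/8 + (-45/G)/8 = 3/8 - 45/(8*G))
s(-18, -10) - l(u(-9)) = (-18 + 63*(-18) + 172*(-10)) - 3*(-15 + 7/4)/(8*7/4) = (-18 - 1134 - 1720) - 3*4*(-53)/(8*7*4) = -2872 - 1*(-159/56) = -2872 + 159/56 = -160673/56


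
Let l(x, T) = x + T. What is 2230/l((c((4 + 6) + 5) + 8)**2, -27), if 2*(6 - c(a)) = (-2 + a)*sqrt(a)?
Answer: 169480/13969 + 499520*sqrt(15)/181597 ≈ 22.786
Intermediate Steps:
c(a) = 6 - sqrt(a)*(-2 + a)/2 (c(a) = 6 - (-2 + a)*sqrt(a)/2 = 6 - sqrt(a)*(-2 + a)/2)
l(x, T) = T + x
2230/l((c((4 + 6) + 5) + 8)**2, -27) = 2230/(-27 + ((6 + sqrt((4 + 6) + 5) - ((4 + 6) + 5)**(3/2)/2) + 8)**2) = 2230/(-27 + ((6 + sqrt(10 + 5) - (10 + 5)**(3/2)/2) + 8)**2) = 2230/(-27 + ((6 + sqrt(15) - 15*sqrt(15)/2) + 8)**2) = 2230/(-27 + ((6 - 13*sqrt(15)/2) + 8)**2) = 2230/(-27 + (14 - 13*sqrt(15)/2)**2)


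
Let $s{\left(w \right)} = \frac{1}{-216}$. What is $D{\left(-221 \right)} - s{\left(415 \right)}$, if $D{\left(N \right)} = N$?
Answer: $- \frac{47735}{216} \approx -221.0$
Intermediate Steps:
$s{\left(w \right)} = - \frac{1}{216}$
$D{\left(-221 \right)} - s{\left(415 \right)} = -221 - - \frac{1}{216} = -221 + \frac{1}{216} = - \frac{47735}{216}$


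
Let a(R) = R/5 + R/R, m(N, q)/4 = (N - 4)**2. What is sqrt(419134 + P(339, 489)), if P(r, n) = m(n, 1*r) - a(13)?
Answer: 2*sqrt(8500190)/5 ≈ 1166.2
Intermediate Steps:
m(N, q) = 4*(-4 + N)**2 (m(N, q) = 4*(N - 4)**2 = 4*(-4 + N)**2)
a(R) = 1 + R/5 (a(R) = R*(1/5) + 1 = R/5 + 1 = 1 + R/5)
P(r, n) = -18/5 + 4*(-4 + n)**2 (P(r, n) = 4*(-4 + n)**2 - (1 + (1/5)*13) = 4*(-4 + n)**2 - (1 + 13/5) = 4*(-4 + n)**2 - 1*18/5 = 4*(-4 + n)**2 - 18/5 = -18/5 + 4*(-4 + n)**2)
sqrt(419134 + P(339, 489)) = sqrt(419134 + (-18/5 + 4*(-4 + 489)**2)) = sqrt(419134 + (-18/5 + 4*485**2)) = sqrt(419134 + (-18/5 + 4*235225)) = sqrt(419134 + (-18/5 + 940900)) = sqrt(419134 + 4704482/5) = sqrt(6800152/5) = 2*sqrt(8500190)/5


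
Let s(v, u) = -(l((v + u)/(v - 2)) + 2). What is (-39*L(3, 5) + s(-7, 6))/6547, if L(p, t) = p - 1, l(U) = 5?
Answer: -85/6547 ≈ -0.012983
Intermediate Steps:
L(p, t) = -1 + p
s(v, u) = -7 (s(v, u) = -(5 + 2) = -1*7 = -7)
(-39*L(3, 5) + s(-7, 6))/6547 = (-39*(-1 + 3) - 7)/6547 = (-39*2 - 7)*(1/6547) = (-78 - 7)*(1/6547) = -85*1/6547 = -85/6547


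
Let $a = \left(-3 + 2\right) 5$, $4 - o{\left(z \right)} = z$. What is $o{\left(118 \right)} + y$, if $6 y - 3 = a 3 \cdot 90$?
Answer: $- \frac{677}{2} \approx -338.5$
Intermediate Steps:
$o{\left(z \right)} = 4 - z$
$a = -5$ ($a = \left(-1\right) 5 = -5$)
$y = - \frac{449}{2}$ ($y = \frac{1}{2} + \frac{\left(-5\right) 3 \cdot 90}{6} = \frac{1}{2} + \frac{\left(-5\right) 270}{6} = \frac{1}{2} + \frac{1}{6} \left(-1350\right) = \frac{1}{2} - 225 = - \frac{449}{2} \approx -224.5$)
$o{\left(118 \right)} + y = \left(4 - 118\right) - \frac{449}{2} = -114 - \frac{449}{2} = - \frac{677}{2}$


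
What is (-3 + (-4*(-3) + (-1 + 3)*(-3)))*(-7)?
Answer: -21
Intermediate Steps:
(-3 + (-4*(-3) + (-1 + 3)*(-3)))*(-7) = (-3 + (12 + 2*(-3)))*(-7) = (-3 + (12 - 6))*(-7) = (-3 + 6)*(-7) = 3*(-7) = -21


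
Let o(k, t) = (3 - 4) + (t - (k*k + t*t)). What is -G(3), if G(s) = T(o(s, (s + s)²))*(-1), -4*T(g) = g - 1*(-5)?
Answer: 1265/4 ≈ 316.25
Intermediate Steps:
o(k, t) = -1 + t - k² - t² (o(k, t) = -1 + (t - (k² + t²)) = -1 + (t + (-k² - t²)) = -1 + (t - k² - t²) = -1 + t - k² - t²)
T(g) = -5/4 - g/4 (T(g) = -(g - 1*(-5))/4 = -(g + 5)/4 = -(5 + g)/4 = -5/4 - g/4)
G(s) = 1 - 4*s⁴ + 3*s²/4 (G(s) = (-5/4 - (-1 + (s + s)² - s² - ((s + s)²)²)/4)*(-1) = (-5/4 - (-1 + (2*s)² - s² - ((2*s)²)²)/4)*(-1) = (-5/4 - (-1 + 4*s² - s² - (4*s²)²)/4)*(-1) = (-5/4 - (-1 + 4*s² - s² - 16*s⁴)/4)*(-1) = (-5/4 - (-1 - 16*s⁴ + 3*s²)/4)*(-1) = (-5/4 + (¼ + 4*s⁴ - 3*s²/4))*(-1) = (-1 + 4*s⁴ - 3*s²/4)*(-1) = 1 - 4*s⁴ + 3*s²/4)
-G(3) = -(1 - 4*3⁴ + (¾)*3²) = -(1 - 4*81 + (¾)*9) = -(1 - 324 + 27/4) = -1*(-1265/4) = 1265/4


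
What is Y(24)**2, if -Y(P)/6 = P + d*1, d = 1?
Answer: 22500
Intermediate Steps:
Y(P) = -6 - 6*P (Y(P) = -6*(P + 1*1) = -6*(P + 1) = -6*(1 + P) = -6 - 6*P)
Y(24)**2 = (-6 - 6*24)**2 = (-6 - 144)**2 = (-150)**2 = 22500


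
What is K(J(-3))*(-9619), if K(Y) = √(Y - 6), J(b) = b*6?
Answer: -19238*I*√6 ≈ -47123.0*I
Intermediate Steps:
J(b) = 6*b
K(Y) = √(-6 + Y)
K(J(-3))*(-9619) = √(-6 + 6*(-3))*(-9619) = √(-6 - 18)*(-9619) = √(-24)*(-9619) = (2*I*√6)*(-9619) = -19238*I*√6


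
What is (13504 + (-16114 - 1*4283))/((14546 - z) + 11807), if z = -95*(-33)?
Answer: -6893/23218 ≈ -0.29688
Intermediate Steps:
z = 3135
(13504 + (-16114 - 1*4283))/((14546 - z) + 11807) = (13504 + (-16114 - 1*4283))/((14546 - 1*3135) + 11807) = (13504 + (-16114 - 4283))/((14546 - 3135) + 11807) = (13504 - 20397)/(11411 + 11807) = -6893/23218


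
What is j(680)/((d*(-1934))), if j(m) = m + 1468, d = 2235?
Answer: -358/720415 ≈ -0.00049694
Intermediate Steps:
j(m) = 1468 + m
j(680)/((d*(-1934))) = (1468 + 680)/((2235*(-1934))) = 2148/(-4322490) = 2148*(-1/4322490) = -358/720415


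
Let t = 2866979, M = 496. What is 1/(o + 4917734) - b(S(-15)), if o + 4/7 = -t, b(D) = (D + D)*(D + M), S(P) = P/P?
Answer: -14269149307/14355281 ≈ -994.00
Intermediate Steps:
S(P) = 1
b(D) = 2*D*(496 + D) (b(D) = (D + D)*(D + 496) = (2*D)*(496 + D) = 2*D*(496 + D))
o = -20068857/7 (o = -4/7 - 1*2866979 = -4/7 - 2866979 = -20068857/7 ≈ -2.8670e+6)
1/(o + 4917734) - b(S(-15)) = 1/(-20068857/7 + 4917734) - 2*(496 + 1) = 1/(14355281/7) - 2*497 = 7/14355281 - 1*994 = 7/14355281 - 994 = -14269149307/14355281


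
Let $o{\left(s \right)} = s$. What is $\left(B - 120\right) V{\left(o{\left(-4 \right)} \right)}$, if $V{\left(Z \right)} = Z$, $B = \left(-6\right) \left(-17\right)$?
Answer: $72$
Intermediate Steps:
$B = 102$
$\left(B - 120\right) V{\left(o{\left(-4 \right)} \right)} = \left(102 - 120\right) \left(-4\right) = \left(-18\right) \left(-4\right) = 72$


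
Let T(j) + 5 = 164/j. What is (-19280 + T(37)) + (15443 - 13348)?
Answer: -635866/37 ≈ -17186.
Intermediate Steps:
T(j) = -5 + 164/j
(-19280 + T(37)) + (15443 - 13348) = (-19280 + (-5 + 164/37)) + (15443 - 13348) = (-19280 + (-5 + 164*(1/37))) + 2095 = (-19280 + (-5 + 164/37)) + 2095 = (-19280 - 21/37) + 2095 = -713381/37 + 2095 = -635866/37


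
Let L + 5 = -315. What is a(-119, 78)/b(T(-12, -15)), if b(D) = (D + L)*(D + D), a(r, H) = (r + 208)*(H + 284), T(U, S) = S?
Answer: 16109/5025 ≈ 3.2058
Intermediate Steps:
L = -320 (L = -5 - 315 = -320)
a(r, H) = (208 + r)*(284 + H)
b(D) = 2*D*(-320 + D) (b(D) = (D - 320)*(D + D) = (-320 + D)*(2*D) = 2*D*(-320 + D))
a(-119, 78)/b(T(-12, -15)) = (59072 + 208*78 + 284*(-119) + 78*(-119))/((2*(-15)*(-320 - 15))) = (59072 + 16224 - 33796 - 9282)/((2*(-15)*(-335))) = 32218/10050 = 32218*(1/10050) = 16109/5025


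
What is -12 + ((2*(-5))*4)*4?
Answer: -172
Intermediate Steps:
-12 + ((2*(-5))*4)*4 = -12 - 10*4*4 = -12 - 40*4 = -12 - 160 = -172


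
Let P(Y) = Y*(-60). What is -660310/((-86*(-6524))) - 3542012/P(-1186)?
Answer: -18163241789/356476020 ≈ -50.952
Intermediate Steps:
P(Y) = -60*Y
-660310/((-86*(-6524))) - 3542012/P(-1186) = -660310/((-86*(-6524))) - 3542012/((-60*(-1186))) = -660310/561064 - 3542012/71160 = -660310*1/561064 - 3542012*1/71160 = -47165/40076 - 885503/17790 = -18163241789/356476020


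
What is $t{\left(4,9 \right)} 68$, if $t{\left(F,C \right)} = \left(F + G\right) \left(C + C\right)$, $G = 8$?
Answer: $14688$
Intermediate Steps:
$t{\left(F,C \right)} = 2 C \left(8 + F\right)$ ($t{\left(F,C \right)} = \left(F + 8\right) \left(C + C\right) = \left(8 + F\right) 2 C = 2 C \left(8 + F\right)$)
$t{\left(4,9 \right)} 68 = 2 \cdot 9 \left(8 + 4\right) 68 = 2 \cdot 9 \cdot 12 \cdot 68 = 216 \cdot 68 = 14688$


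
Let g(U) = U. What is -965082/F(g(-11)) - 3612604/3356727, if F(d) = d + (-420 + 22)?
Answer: 3238039251578/1372901343 ≈ 2358.5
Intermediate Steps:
F(d) = -398 + d (F(d) = d - 398 = -398 + d)
-965082/F(g(-11)) - 3612604/3356727 = -965082/(-398 - 11) - 3612604/3356727 = -965082/(-409) - 3612604*1/3356727 = -965082*(-1/409) - 3612604/3356727 = 965082/409 - 3612604/3356727 = 3238039251578/1372901343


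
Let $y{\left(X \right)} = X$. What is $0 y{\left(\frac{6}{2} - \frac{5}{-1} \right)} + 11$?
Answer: $11$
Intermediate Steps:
$0 y{\left(\frac{6}{2} - \frac{5}{-1} \right)} + 11 = 0 \left(\frac{6}{2} - \frac{5}{-1}\right) + 11 = 0 \left(6 \cdot \frac{1}{2} - -5\right) + 11 = 0 \left(3 + 5\right) + 11 = 0 \cdot 8 + 11 = 0 + 11 = 11$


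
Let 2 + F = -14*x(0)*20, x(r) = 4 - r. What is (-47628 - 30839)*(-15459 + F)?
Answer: 1301061327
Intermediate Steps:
F = -1122 (F = -2 - 14*(4 - 1*0)*20 = -2 - 14*(4 + 0)*20 = -2 - 14*4*20 = -2 - 56*20 = -2 - 1120 = -1122)
(-47628 - 30839)*(-15459 + F) = (-47628 - 30839)*(-15459 - 1122) = -78467*(-16581) = 1301061327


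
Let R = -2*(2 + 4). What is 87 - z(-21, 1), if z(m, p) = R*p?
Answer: 99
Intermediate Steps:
R = -12 (R = -2*6 = -12)
z(m, p) = -12*p
87 - z(-21, 1) = 87 - (-12) = 87 - 1*(-12) = 87 + 12 = 99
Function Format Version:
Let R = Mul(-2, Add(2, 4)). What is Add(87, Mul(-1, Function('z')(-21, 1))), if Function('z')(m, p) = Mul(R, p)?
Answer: 99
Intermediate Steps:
R = -12 (R = Mul(-2, 6) = -12)
Function('z')(m, p) = Mul(-12, p)
Add(87, Mul(-1, Function('z')(-21, 1))) = Add(87, Mul(-1, Mul(-12, 1))) = Add(87, Mul(-1, -12)) = Add(87, 12) = 99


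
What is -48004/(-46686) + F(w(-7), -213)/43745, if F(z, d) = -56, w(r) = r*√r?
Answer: 1048660282/1021139535 ≈ 1.0270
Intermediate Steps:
w(r) = r^(3/2)
-48004/(-46686) + F(w(-7), -213)/43745 = -48004/(-46686) - 56/43745 = -48004*(-1/46686) - 56*1/43745 = 24002/23343 - 56/43745 = 1048660282/1021139535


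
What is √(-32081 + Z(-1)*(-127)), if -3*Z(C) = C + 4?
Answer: I*√31954 ≈ 178.76*I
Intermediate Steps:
Z(C) = -4/3 - C/3 (Z(C) = -(C + 4)/3 = -(4 + C)/3 = -4/3 - C/3)
√(-32081 + Z(-1)*(-127)) = √(-32081 + (-4/3 - ⅓*(-1))*(-127)) = √(-32081 + (-4/3 + ⅓)*(-127)) = √(-32081 - 1*(-127)) = √(-32081 + 127) = √(-31954) = I*√31954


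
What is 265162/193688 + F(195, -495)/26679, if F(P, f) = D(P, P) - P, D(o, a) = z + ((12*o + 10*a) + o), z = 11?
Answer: 3953654543/2583701076 ≈ 1.5302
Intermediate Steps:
D(o, a) = 11 + 10*a + 13*o (D(o, a) = 11 + ((12*o + 10*a) + o) = 11 + ((10*a + 12*o) + o) = 11 + (10*a + 13*o) = 11 + 10*a + 13*o)
F(P, f) = 11 + 22*P (F(P, f) = (11 + 10*P + 13*P) - P = (11 + 23*P) - P = 11 + 22*P)
265162/193688 + F(195, -495)/26679 = 265162/193688 + (11 + 22*195)/26679 = 265162*(1/193688) + (11 + 4290)*(1/26679) = 132581/96844 + 4301*(1/26679) = 132581/96844 + 4301/26679 = 3953654543/2583701076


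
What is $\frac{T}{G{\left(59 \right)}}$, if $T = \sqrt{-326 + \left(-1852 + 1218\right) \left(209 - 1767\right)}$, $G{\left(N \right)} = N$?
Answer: $\frac{\sqrt{987446}}{59} \approx 16.842$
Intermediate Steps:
$T = \sqrt{987446}$ ($T = \sqrt{-326 - -987772} = \sqrt{-326 + 987772} = \sqrt{987446} \approx 993.7$)
$\frac{T}{G{\left(59 \right)}} = \frac{\sqrt{987446}}{59}$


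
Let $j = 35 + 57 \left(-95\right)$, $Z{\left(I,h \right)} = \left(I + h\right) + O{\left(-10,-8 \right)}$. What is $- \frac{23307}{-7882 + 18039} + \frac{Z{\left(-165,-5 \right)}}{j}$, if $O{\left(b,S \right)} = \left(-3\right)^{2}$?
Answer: $- \frac{123756383}{54644660} \approx -2.2647$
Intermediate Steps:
$O{\left(b,S \right)} = 9$
$Z{\left(I,h \right)} = 9 + I + h$ ($Z{\left(I,h \right)} = \left(I + h\right) + 9 = 9 + I + h$)
$j = -5380$ ($j = 35 - 5415 = -5380$)
$- \frac{23307}{-7882 + 18039} + \frac{Z{\left(-165,-5 \right)}}{j} = - \frac{23307}{-7882 + 18039} + \frac{9 - 165 - 5}{-5380} = - \frac{23307}{10157} - - \frac{161}{5380} = \left(-23307\right) \frac{1}{10157} + \frac{161}{5380} = - \frac{23307}{10157} + \frac{161}{5380} = - \frac{123756383}{54644660}$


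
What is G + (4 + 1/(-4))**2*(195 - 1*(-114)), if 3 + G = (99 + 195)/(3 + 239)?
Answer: 8409069/1936 ≈ 4343.5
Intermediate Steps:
G = -216/121 (G = -3 + (99 + 195)/(3 + 239) = -3 + 294/242 = -3 + 294*(1/242) = -3 + 147/121 = -216/121 ≈ -1.7851)
G + (4 + 1/(-4))**2*(195 - 1*(-114)) = -216/121 + (4 + 1/(-4))**2*(195 - 1*(-114)) = -216/121 + (4 - 1/4)**2*(195 + 114) = -216/121 + (15/4)**2*309 = -216/121 + (225/16)*309 = -216/121 + 69525/16 = 8409069/1936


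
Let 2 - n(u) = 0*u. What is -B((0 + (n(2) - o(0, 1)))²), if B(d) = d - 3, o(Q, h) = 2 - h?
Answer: 2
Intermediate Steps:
n(u) = 2 (n(u) = 2 - 0*u = 2 - 1*0 = 2 + 0 = 2)
B(d) = -3 + d
-B((0 + (n(2) - o(0, 1)))²) = -(-3 + (0 + (2 - (2 - 1*1)))²) = -(-3 + (0 + (2 - (2 - 1)))²) = -(-3 + (0 + (2 - 1*1))²) = -(-3 + (0 + (2 - 1))²) = -(-3 + (0 + 1)²) = -(-3 + 1²) = -(-3 + 1) = -1*(-2) = 2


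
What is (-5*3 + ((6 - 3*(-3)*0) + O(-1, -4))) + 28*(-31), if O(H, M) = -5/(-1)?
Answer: -872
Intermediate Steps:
O(H, M) = 5 (O(H, M) = -5*(-1) = 5)
(-5*3 + ((6 - 3*(-3)*0) + O(-1, -4))) + 28*(-31) = (-5*3 + ((6 - 3*(-3)*0) + 5)) + 28*(-31) = (-15 + ((6 + 9*0) + 5)) - 868 = (-15 + ((6 + 0) + 5)) - 868 = (-15 + (6 + 5)) - 868 = (-15 + 11) - 868 = -4 - 868 = -872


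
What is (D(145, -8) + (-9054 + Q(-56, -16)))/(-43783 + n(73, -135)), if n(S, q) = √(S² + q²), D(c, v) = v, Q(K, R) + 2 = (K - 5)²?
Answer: 77977523/638975845 + 1781*√23554/638975845 ≈ 0.12246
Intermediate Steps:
Q(K, R) = -2 + (-5 + K)² (Q(K, R) = -2 + (K - 5)² = -2 + (-5 + K)²)
(D(145, -8) + (-9054 + Q(-56, -16)))/(-43783 + n(73, -135)) = (-8 + (-9054 + (-2 + (-5 - 56)²)))/(-43783 + √(73² + (-135)²)) = (-8 + (-9054 + (-2 + (-61)²)))/(-43783 + √(5329 + 18225)) = (-8 + (-9054 + (-2 + 3721)))/(-43783 + √23554) = (-8 + (-9054 + 3719))/(-43783 + √23554) = (-8 - 5335)/(-43783 + √23554) = -5343/(-43783 + √23554)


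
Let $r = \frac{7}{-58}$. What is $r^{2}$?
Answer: $\frac{49}{3364} \approx 0.014566$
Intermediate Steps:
$r = - \frac{7}{58}$ ($r = 7 \left(- \frac{1}{58}\right) = - \frac{7}{58} \approx -0.12069$)
$r^{2} = \left(- \frac{7}{58}\right)^{2} = \frac{49}{3364}$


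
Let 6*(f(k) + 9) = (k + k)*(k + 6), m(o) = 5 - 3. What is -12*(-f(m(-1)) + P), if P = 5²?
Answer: -344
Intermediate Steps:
m(o) = 2
P = 25
f(k) = -9 + k*(6 + k)/3 (f(k) = -9 + ((k + k)*(k + 6))/6 = -9 + ((2*k)*(6 + k))/6 = -9 + (2*k*(6 + k))/6 = -9 + k*(6 + k)/3)
-12*(-f(m(-1)) + P) = -12*(-(-9 + 2*2 + (⅓)*2²) + 25) = -12*(-(-9 + 4 + (⅓)*4) + 25) = -12*(-(-9 + 4 + 4/3) + 25) = -12*(-1*(-11/3) + 25) = -12*(11/3 + 25) = -12*86/3 = -344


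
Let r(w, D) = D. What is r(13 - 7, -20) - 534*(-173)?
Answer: 92362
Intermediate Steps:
r(13 - 7, -20) - 534*(-173) = -20 - 534*(-173) = -20 + 92382 = 92362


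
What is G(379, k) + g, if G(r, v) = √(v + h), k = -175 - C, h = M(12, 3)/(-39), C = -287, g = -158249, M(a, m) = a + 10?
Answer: -158249 + √169494/39 ≈ -1.5824e+5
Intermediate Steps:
M(a, m) = 10 + a
h = -22/39 (h = (10 + 12)/(-39) = 22*(-1/39) = -22/39 ≈ -0.56410)
k = 112 (k = -175 - 1*(-287) = -175 + 287 = 112)
G(r, v) = √(-22/39 + v) (G(r, v) = √(v - 22/39) = √(-22/39 + v))
G(379, k) + g = √(-858 + 1521*112)/39 - 158249 = √(-858 + 170352)/39 - 158249 = √169494/39 - 158249 = -158249 + √169494/39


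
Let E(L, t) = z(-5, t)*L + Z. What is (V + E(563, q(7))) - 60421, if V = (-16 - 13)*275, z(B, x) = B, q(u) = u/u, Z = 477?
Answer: -70734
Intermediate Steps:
q(u) = 1
E(L, t) = 477 - 5*L (E(L, t) = -5*L + 477 = 477 - 5*L)
V = -7975 (V = -29*275 = -7975)
(V + E(563, q(7))) - 60421 = (-7975 + (477 - 5*563)) - 60421 = (-7975 + (477 - 2815)) - 60421 = (-7975 - 2338) - 60421 = -10313 - 60421 = -70734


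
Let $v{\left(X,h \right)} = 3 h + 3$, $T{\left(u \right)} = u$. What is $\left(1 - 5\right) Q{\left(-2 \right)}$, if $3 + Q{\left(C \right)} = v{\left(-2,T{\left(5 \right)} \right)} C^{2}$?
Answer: $-276$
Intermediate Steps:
$v{\left(X,h \right)} = 3 + 3 h$
$Q{\left(C \right)} = -3 + 18 C^{2}$ ($Q{\left(C \right)} = -3 + \left(3 + 3 \cdot 5\right) C^{2} = -3 + \left(3 + 15\right) C^{2} = -3 + 18 C^{2}$)
$\left(1 - 5\right) Q{\left(-2 \right)} = \left(1 - 5\right) \left(-3 + 18 \left(-2\right)^{2}\right) = - 4 \left(-3 + 18 \cdot 4\right) = - 4 \left(-3 + 72\right) = \left(-4\right) 69 = -276$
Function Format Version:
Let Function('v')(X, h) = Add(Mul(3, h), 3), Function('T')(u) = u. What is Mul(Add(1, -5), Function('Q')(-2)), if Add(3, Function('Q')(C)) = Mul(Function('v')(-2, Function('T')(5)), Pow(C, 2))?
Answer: -276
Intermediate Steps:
Function('v')(X, h) = Add(3, Mul(3, h))
Function('Q')(C) = Add(-3, Mul(18, Pow(C, 2))) (Function('Q')(C) = Add(-3, Mul(Add(3, Mul(3, 5)), Pow(C, 2))) = Add(-3, Mul(Add(3, 15), Pow(C, 2))) = Add(-3, Mul(18, Pow(C, 2))))
Mul(Add(1, -5), Function('Q')(-2)) = Mul(Add(1, -5), Add(-3, Mul(18, Pow(-2, 2)))) = Mul(-4, Add(-3, Mul(18, 4))) = Mul(-4, Add(-3, 72)) = Mul(-4, 69) = -276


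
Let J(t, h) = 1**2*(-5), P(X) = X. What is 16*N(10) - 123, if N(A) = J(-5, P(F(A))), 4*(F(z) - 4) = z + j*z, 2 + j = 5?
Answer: -203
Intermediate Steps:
j = 3 (j = -2 + 5 = 3)
F(z) = 4 + z (F(z) = 4 + (z + 3*z)/4 = 4 + (4*z)/4 = 4 + z)
J(t, h) = -5 (J(t, h) = 1*(-5) = -5)
N(A) = -5
16*N(10) - 123 = 16*(-5) - 123 = -80 - 123 = -203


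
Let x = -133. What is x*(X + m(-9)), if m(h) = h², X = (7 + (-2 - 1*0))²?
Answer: -14098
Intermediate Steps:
X = 25 (X = (7 + (-2 + 0))² = (7 - 2)² = 5² = 25)
x*(X + m(-9)) = -133*(25 + (-9)²) = -133*(25 + 81) = -133*106 = -14098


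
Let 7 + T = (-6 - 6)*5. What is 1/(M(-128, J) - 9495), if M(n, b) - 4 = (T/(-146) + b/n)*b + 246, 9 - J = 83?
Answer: -2336/21775585 ≈ -0.00010728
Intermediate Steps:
T = -67 (T = -7 + (-6 - 6)*5 = -7 - 12*5 = -7 - 60 = -67)
J = -74 (J = 9 - 1*83 = 9 - 83 = -74)
M(n, b) = 250 + b*(67/146 + b/n) (M(n, b) = 4 + ((-67/(-146) + b/n)*b + 246) = 4 + ((-67*(-1/146) + b/n)*b + 246) = 4 + ((67/146 + b/n)*b + 246) = 4 + (b*(67/146 + b/n) + 246) = 4 + (246 + b*(67/146 + b/n)) = 250 + b*(67/146 + b/n))
1/(M(-128, J) - 9495) = 1/((250 + (67/146)*(-74) + (-74)²/(-128)) - 9495) = 1/((250 - 2479/73 + 5476*(-1/128)) - 9495) = 1/((250 - 2479/73 - 1369/32) - 9495) = 1/(404735/2336 - 9495) = 1/(-21775585/2336) = -2336/21775585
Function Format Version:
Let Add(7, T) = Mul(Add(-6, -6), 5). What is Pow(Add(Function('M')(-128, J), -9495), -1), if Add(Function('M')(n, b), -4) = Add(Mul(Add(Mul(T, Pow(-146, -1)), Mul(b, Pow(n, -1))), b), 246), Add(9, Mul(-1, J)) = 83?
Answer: Rational(-2336, 21775585) ≈ -0.00010728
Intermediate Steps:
T = -67 (T = Add(-7, Mul(Add(-6, -6), 5)) = Add(-7, Mul(-12, 5)) = Add(-7, -60) = -67)
J = -74 (J = Add(9, Mul(-1, 83)) = Add(9, -83) = -74)
Function('M')(n, b) = Add(250, Mul(b, Add(Rational(67, 146), Mul(b, Pow(n, -1))))) (Function('M')(n, b) = Add(4, Add(Mul(Add(Mul(-67, Pow(-146, -1)), Mul(b, Pow(n, -1))), b), 246)) = Add(4, Add(Mul(Add(Mul(-67, Rational(-1, 146)), Mul(b, Pow(n, -1))), b), 246)) = Add(4, Add(Mul(Add(Rational(67, 146), Mul(b, Pow(n, -1))), b), 246)) = Add(4, Add(Mul(b, Add(Rational(67, 146), Mul(b, Pow(n, -1)))), 246)) = Add(4, Add(246, Mul(b, Add(Rational(67, 146), Mul(b, Pow(n, -1)))))) = Add(250, Mul(b, Add(Rational(67, 146), Mul(b, Pow(n, -1))))))
Pow(Add(Function('M')(-128, J), -9495), -1) = Pow(Add(Add(250, Mul(Rational(67, 146), -74), Mul(Pow(-74, 2), Pow(-128, -1))), -9495), -1) = Pow(Add(Add(250, Rational(-2479, 73), Mul(5476, Rational(-1, 128))), -9495), -1) = Pow(Add(Add(250, Rational(-2479, 73), Rational(-1369, 32)), -9495), -1) = Pow(Add(Rational(404735, 2336), -9495), -1) = Pow(Rational(-21775585, 2336), -1) = Rational(-2336, 21775585)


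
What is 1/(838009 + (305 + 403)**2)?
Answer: 1/1339273 ≈ 7.4667e-7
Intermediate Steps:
1/(838009 + (305 + 403)**2) = 1/(838009 + 708**2) = 1/(838009 + 501264) = 1/1339273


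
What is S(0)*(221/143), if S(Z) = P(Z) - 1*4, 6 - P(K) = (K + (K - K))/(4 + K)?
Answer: 34/11 ≈ 3.0909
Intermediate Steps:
P(K) = 6 - K/(4 + K) (P(K) = 6 - (K + (K - K))/(4 + K) = 6 - (K + 0)/(4 + K) = 6 - K/(4 + K))
S(Z) = -4 + (24 + 5*Z)/(4 + Z) (S(Z) = (24 + 5*Z)/(4 + Z) - 1*4 = (24 + 5*Z)/(4 + Z) - 4 = -4 + (24 + 5*Z)/(4 + Z))
S(0)*(221/143) = ((8 + 0)/(4 + 0))*(221/143) = (8/4)*(221*(1/143)) = ((1/4)*8)*(17/11) = 2*(17/11) = 34/11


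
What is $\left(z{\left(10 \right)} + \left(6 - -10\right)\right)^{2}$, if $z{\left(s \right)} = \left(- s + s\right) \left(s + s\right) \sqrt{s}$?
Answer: $256$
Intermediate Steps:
$z{\left(s \right)} = 0$ ($z{\left(s \right)} = 0 \cdot 2 s \sqrt{s} = 0 \sqrt{s} = 0$)
$\left(z{\left(10 \right)} + \left(6 - -10\right)\right)^{2} = \left(0 + \left(6 - -10\right)\right)^{2} = \left(0 + \left(6 + 10\right)\right)^{2} = \left(0 + 16\right)^{2} = 16^{2} = 256$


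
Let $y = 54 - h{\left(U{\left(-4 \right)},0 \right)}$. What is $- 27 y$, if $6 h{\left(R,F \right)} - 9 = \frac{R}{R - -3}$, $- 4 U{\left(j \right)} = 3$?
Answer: $-1419$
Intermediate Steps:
$U{\left(j \right)} = - \frac{3}{4}$ ($U{\left(j \right)} = \left(- \frac{1}{4}\right) 3 = - \frac{3}{4}$)
$h{\left(R,F \right)} = \frac{3}{2} + \frac{R}{6 \left(3 + R\right)}$ ($h{\left(R,F \right)} = \frac{3}{2} + \frac{R \frac{1}{R - -3}}{6} = \frac{3}{2} + \frac{R \frac{1}{R + 3}}{6} = \frac{3}{2} + \frac{R \frac{1}{3 + R}}{6} = \frac{3}{2} + \frac{R}{6 \left(3 + R\right)}$)
$y = \frac{473}{9}$ ($y = 54 - \frac{27 + 10 \left(- \frac{3}{4}\right)}{6 \left(3 - \frac{3}{4}\right)} = 54 - \frac{27 - \frac{15}{2}}{6 \cdot \frac{9}{4}} = 54 - \frac{1}{6} \cdot \frac{4}{9} \cdot \frac{39}{2} = 54 - \frac{13}{9} = \frac{473}{9} \approx 52.556$)
$- 27 y = \left(-27\right) \frac{473}{9} = -1419$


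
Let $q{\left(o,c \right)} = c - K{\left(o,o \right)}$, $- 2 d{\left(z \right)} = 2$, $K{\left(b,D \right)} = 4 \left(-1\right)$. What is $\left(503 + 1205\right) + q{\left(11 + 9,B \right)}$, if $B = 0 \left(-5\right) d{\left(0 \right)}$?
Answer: $1712$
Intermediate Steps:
$K{\left(b,D \right)} = -4$
$d{\left(z \right)} = -1$ ($d{\left(z \right)} = \left(- \frac{1}{2}\right) 2 = -1$)
$B = 0$ ($B = 0 \left(-5\right) \left(-1\right) = 0 \left(-1\right) = 0$)
$q{\left(o,c \right)} = 4 + c$ ($q{\left(o,c \right)} = c - -4 = c + 4 = 4 + c$)
$\left(503 + 1205\right) + q{\left(11 + 9,B \right)} = \left(503 + 1205\right) + \left(4 + 0\right) = 1708 + 4 = 1712$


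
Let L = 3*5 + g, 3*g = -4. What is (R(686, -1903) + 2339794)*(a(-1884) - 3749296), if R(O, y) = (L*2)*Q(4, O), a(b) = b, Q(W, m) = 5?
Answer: -26332503354560/3 ≈ -8.7775e+12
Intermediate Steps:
g = -4/3 (g = (⅓)*(-4) = -4/3 ≈ -1.3333)
L = 41/3 (L = 3*5 - 4/3 = 15 - 4/3 = 41/3 ≈ 13.667)
R(O, y) = 410/3 (R(O, y) = ((41/3)*2)*5 = (82/3)*5 = 410/3)
(R(686, -1903) + 2339794)*(a(-1884) - 3749296) = (410/3 + 2339794)*(-1884 - 3749296) = (7019792/3)*(-3751180) = -26332503354560/3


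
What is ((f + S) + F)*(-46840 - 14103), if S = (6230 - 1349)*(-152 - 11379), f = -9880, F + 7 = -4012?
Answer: 3430890397530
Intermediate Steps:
F = -4019 (F = -7 - 4012 = -4019)
S = -56282811 (S = 4881*(-11531) = -56282811)
((f + S) + F)*(-46840 - 14103) = ((-9880 - 56282811) - 4019)*(-46840 - 14103) = (-56292691 - 4019)*(-60943) = -56296710*(-60943) = 3430890397530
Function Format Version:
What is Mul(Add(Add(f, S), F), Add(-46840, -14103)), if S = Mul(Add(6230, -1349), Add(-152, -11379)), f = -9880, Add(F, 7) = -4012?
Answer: 3430890397530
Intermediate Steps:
F = -4019 (F = Add(-7, -4012) = -4019)
S = -56282811 (S = Mul(4881, -11531) = -56282811)
Mul(Add(Add(f, S), F), Add(-46840, -14103)) = Mul(Add(Add(-9880, -56282811), -4019), Add(-46840, -14103)) = Mul(Add(-56292691, -4019), -60943) = Mul(-56296710, -60943) = 3430890397530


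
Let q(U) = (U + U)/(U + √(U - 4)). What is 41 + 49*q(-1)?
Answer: (41*√5 + 139*I)/(I + √5) ≈ 57.333 + 36.522*I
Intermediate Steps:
q(U) = 2*U/(U + √(-4 + U)) (q(U) = (2*U)/(U + √(-4 + U)) = 2*U/(U + √(-4 + U)))
41 + 49*q(-1) = 41 + 49*(2*(-1)/(-1 + √(-4 - 1))) = 41 + 49*(2*(-1)/(-1 + √(-5))) = 41 + 49*(2*(-1)/(-1 + I*√5)) = 41 + 49*(-2/(-1 + I*√5)) = 41 - 98/(-1 + I*√5)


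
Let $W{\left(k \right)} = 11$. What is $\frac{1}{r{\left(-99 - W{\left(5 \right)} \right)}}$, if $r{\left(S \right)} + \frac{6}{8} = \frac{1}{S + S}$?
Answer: $- \frac{110}{83} \approx -1.3253$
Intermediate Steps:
$r{\left(S \right)} = - \frac{3}{4} + \frac{1}{2 S}$ ($r{\left(S \right)} = - \frac{3}{4} + \frac{1}{S + S} = - \frac{3}{4} + \frac{1}{2 S}$)
$\frac{1}{r{\left(-99 - W{\left(5 \right)} \right)}} = \frac{1}{\frac{1}{4} \frac{1}{-99 - 11} \left(2 - 3 \left(-99 - 11\right)\right)} = \frac{1}{\frac{1}{4} \frac{1}{-110} \left(2 - -330\right)} = \frac{1}{\frac{1}{4} \left(- \frac{1}{110}\right) \left(2 + 330\right)} = \frac{1}{\frac{1}{4} \left(- \frac{1}{110}\right) 332} = \frac{1}{- \frac{83}{110}} = - \frac{110}{83}$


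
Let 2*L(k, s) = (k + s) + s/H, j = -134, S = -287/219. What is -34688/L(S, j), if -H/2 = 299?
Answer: 2271404928/4422797 ≈ 513.57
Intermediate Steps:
H = -598 (H = -2*299 = -598)
S = -287/219 (S = -287*1/219 = -287/219 ≈ -1.3105)
L(k, s) = k/2 + 597*s/1196 (L(k, s) = ((k + s) + s/(-598))/2 = ((k + s) - s/598)/2 = (k + 597*s/598)/2 = k/2 + 597*s/1196)
-34688/L(S, j) = -34688/((½)*(-287/219) + (597/1196)*(-134)) = -34688/(-287/438 - 39999/598) = -34688/(-4422797/65481) = -34688*(-65481/4422797) = 2271404928/4422797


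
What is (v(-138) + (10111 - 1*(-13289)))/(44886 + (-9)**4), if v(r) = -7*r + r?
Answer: 8076/17149 ≈ 0.47093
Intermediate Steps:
v(r) = -6*r
(v(-138) + (10111 - 1*(-13289)))/(44886 + (-9)**4) = (-6*(-138) + (10111 - 1*(-13289)))/(44886 + (-9)**4) = (828 + (10111 + 13289))/(44886 + 6561) = (828 + 23400)/51447 = 24228*(1/51447) = 8076/17149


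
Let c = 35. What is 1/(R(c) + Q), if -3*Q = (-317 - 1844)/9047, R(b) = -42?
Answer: -27141/1137761 ≈ -0.023855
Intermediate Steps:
Q = 2161/27141 (Q = -(-317 - 1844)/(3*9047) = -(-2161)/(3*9047) = -1/3*(-2161/9047) = 2161/27141 ≈ 0.079621)
1/(R(c) + Q) = 1/(-42 + 2161/27141) = 1/(-1137761/27141) = -27141/1137761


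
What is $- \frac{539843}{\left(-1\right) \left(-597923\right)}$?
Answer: $- \frac{539843}{597923} \approx -0.90286$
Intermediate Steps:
$- \frac{539843}{\left(-1\right) \left(-597923\right)} = - \frac{539843}{597923}$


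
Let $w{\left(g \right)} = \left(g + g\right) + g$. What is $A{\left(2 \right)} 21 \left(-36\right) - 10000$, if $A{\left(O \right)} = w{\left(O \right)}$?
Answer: $-14536$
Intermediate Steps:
$w{\left(g \right)} = 3 g$ ($w{\left(g \right)} = 2 g + g = 3 g$)
$A{\left(O \right)} = 3 O$
$A{\left(2 \right)} 21 \left(-36\right) - 10000 = 3 \cdot 2 \cdot 21 \left(-36\right) - 10000 = 6 \cdot 21 \left(-36\right) - 10000 = 126 \left(-36\right) - 10000 = -4536 - 10000 = -14536$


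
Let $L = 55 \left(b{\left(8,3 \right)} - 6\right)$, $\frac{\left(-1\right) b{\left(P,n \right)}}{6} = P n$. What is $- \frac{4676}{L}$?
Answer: $\frac{2338}{4125} \approx 0.56679$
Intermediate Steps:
$b{\left(P,n \right)} = - 6 P n$
$L = -8250$ ($L = 55 \left(\left(-6\right) 8 \cdot 3 - 6\right) = 55 \left(-144 - 6\right) = 55 \left(-150\right) = -8250$)
$- \frac{4676}{L} = - \frac{4676}{-8250} = \left(-4676\right) \left(- \frac{1}{8250}\right) = \frac{2338}{4125}$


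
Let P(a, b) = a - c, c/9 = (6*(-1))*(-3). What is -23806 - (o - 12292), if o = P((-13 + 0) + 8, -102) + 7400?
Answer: -18747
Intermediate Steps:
c = 162 (c = 9*((6*(-1))*(-3)) = 9*(-6*(-3)) = 9*18 = 162)
P(a, b) = -162 + a (P(a, b) = a - 1*162 = a - 162 = -162 + a)
o = 7233 (o = (-162 + ((-13 + 0) + 8)) + 7400 = (-162 + (-13 + 8)) + 7400 = (-162 - 5) + 7400 = -167 + 7400 = 7233)
-23806 - (o - 12292) = -23806 - (7233 - 12292) = -23806 - 1*(-5059) = -23806 + 5059 = -18747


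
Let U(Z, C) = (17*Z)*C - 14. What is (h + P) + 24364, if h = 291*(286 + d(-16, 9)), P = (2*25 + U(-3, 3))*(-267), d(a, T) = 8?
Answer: 141157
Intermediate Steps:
U(Z, C) = -14 + 17*C*Z (U(Z, C) = 17*C*Z - 14 = -14 + 17*C*Z)
P = 31239 (P = (2*25 + (-14 + 17*3*(-3)))*(-267) = (50 + (-14 - 153))*(-267) = (50 - 167)*(-267) = -117*(-267) = 31239)
h = 85554 (h = 291*(286 + 8) = 291*294 = 85554)
(h + P) + 24364 = (85554 + 31239) + 24364 = 116793 + 24364 = 141157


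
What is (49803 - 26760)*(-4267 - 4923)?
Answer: -211765170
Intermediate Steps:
(49803 - 26760)*(-4267 - 4923) = 23043*(-9190) = -211765170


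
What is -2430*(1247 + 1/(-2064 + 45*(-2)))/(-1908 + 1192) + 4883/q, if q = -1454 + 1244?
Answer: 113596150499/26989620 ≈ 4208.9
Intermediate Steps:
q = -210
-2430*(1247 + 1/(-2064 + 45*(-2)))/(-1908 + 1192) + 4883/q = -2430*(1247 + 1/(-2064 + 45*(-2)))/(-1908 + 1192) + 4883/(-210) = -(-1515105/358 - 1215/(358*(-2064 - 90))) + 4883*(-1/210) = -2430/((-716/(1247 + 1/(-2154)))) - 4883/210 = -2430/((-716/(1247 - 1/2154))) - 4883/210 = -2430/((-716/2686037/2154)) - 4883/210 = -2430/((-716*2154/2686037)) - 4883/210 = -2430/(-1542264/2686037) - 4883/210 = -2430*(-2686037/1542264) - 4883/210 = 1087844985/257044 - 4883/210 = 113596150499/26989620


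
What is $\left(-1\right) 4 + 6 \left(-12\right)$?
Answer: $-76$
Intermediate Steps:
$\left(-1\right) 4 + 6 \left(-12\right) = -4 - 72 = -76$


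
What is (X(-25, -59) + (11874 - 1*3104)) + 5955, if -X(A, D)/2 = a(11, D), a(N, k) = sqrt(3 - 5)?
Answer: 14725 - 2*I*sqrt(2) ≈ 14725.0 - 2.8284*I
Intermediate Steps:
a(N, k) = I*sqrt(2) (a(N, k) = sqrt(-2) = I*sqrt(2))
X(A, D) = -2*I*sqrt(2)
(X(-25, -59) + (11874 - 1*3104)) + 5955 = (-2*I*sqrt(2) + (11874 - 1*3104)) + 5955 = (-2*I*sqrt(2) + (11874 - 3104)) + 5955 = (-2*I*sqrt(2) + 8770) + 5955 = (8770 - 2*I*sqrt(2)) + 5955 = 14725 - 2*I*sqrt(2)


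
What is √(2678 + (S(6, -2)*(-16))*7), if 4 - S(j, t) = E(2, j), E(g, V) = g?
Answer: √2454 ≈ 49.538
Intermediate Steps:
S(j, t) = 2 (S(j, t) = 4 - 1*2 = 4 - 2 = 2)
√(2678 + (S(6, -2)*(-16))*7) = √(2678 + (2*(-16))*7) = √(2678 - 32*7) = √(2678 - 224) = √2454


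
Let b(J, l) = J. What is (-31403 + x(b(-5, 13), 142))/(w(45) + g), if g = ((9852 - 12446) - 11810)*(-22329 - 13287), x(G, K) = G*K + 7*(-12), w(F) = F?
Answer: -32197/513012909 ≈ -6.2761e-5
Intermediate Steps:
x(G, K) = -84 + G*K (x(G, K) = G*K - 84 = -84 + G*K)
g = 513012864 (g = (-2594 - 11810)*(-35616) = -14404*(-35616) = 513012864)
(-31403 + x(b(-5, 13), 142))/(w(45) + g) = (-31403 + (-84 - 5*142))/(45 + 513012864) = (-31403 + (-84 - 710))/513012909 = (-31403 - 794)*(1/513012909) = -32197*1/513012909 = -32197/513012909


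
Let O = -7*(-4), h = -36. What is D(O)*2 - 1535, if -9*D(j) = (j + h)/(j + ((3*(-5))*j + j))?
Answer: -1257169/819 ≈ -1535.0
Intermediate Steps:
O = 28
D(j) = (-36 + j)/(117*j) (D(j) = -(j - 36)/(9*(j + ((3*(-5))*j + j))) = -(-36 + j)/(9*(j + (-15*j + j))) = -(-36 + j)/(9*(j - 14*j)) = -(-36 + j)/(9*((-13*j))) = -(-36 + j)*(-1/(13*j))/9 = -(-1)*(-36 + j)/(117*j) = (-36 + j)/(117*j))
D(O)*2 - 1535 = ((1/117)*(-36 + 28)/28)*2 - 1535 = ((1/117)*(1/28)*(-8))*2 - 1535 = -2/819*2 - 1535 = -4/819 - 1535 = -1257169/819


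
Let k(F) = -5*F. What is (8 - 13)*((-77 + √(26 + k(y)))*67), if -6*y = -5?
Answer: 25795 - 335*√786/6 ≈ 24230.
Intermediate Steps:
y = ⅚ (y = -⅙*(-5) = ⅚ ≈ 0.83333)
(8 - 13)*((-77 + √(26 + k(y)))*67) = (8 - 13)*((-77 + √(26 - 5*⅚))*67) = -5*(-77 + √(26 - 25/6))*67 = -5*(-77 + √(131/6))*67 = -5*(-77 + √786/6)*67 = -5*(-5159 + 67*√786/6) = 25795 - 335*√786/6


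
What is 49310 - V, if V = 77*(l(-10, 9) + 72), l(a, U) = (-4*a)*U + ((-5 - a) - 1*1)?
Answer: 15738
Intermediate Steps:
l(a, U) = -6 - a - 4*U*a (l(a, U) = -4*U*a + ((-5 - a) - 1) = -4*U*a + (-6 - a) = -6 - a - 4*U*a)
V = 33572 (V = 77*((-6 - 1*(-10) - 4*9*(-10)) + 72) = 77*((-6 + 10 + 360) + 72) = 77*(364 + 72) = 77*436 = 33572)
49310 - V = 49310 - 1*33572 = 49310 - 33572 = 15738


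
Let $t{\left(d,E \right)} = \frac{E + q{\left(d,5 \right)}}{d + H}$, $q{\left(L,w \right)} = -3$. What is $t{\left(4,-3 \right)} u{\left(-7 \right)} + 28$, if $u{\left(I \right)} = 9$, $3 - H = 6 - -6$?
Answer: $\frac{194}{5} \approx 38.8$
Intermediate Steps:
$H = -9$ ($H = 3 - \left(6 - -6\right) = 3 - \left(6 + 6\right) = 3 - 12 = -9$)
$t{\left(d,E \right)} = \frac{-3 + E}{-9 + d}$ ($t{\left(d,E \right)} = \frac{E - 3}{d - 9} = \frac{-3 + E}{-9 + d}$)
$t{\left(4,-3 \right)} u{\left(-7 \right)} + 28 = \frac{-3 - 3}{-9 + 4} \cdot 9 + 28 = \frac{1}{-5} \left(-6\right) 9 + 28 = \left(- \frac{1}{5}\right) \left(-6\right) 9 + 28 = \frac{6}{5} \cdot 9 + 28 = \frac{54}{5} + 28 = \frac{194}{5}$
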